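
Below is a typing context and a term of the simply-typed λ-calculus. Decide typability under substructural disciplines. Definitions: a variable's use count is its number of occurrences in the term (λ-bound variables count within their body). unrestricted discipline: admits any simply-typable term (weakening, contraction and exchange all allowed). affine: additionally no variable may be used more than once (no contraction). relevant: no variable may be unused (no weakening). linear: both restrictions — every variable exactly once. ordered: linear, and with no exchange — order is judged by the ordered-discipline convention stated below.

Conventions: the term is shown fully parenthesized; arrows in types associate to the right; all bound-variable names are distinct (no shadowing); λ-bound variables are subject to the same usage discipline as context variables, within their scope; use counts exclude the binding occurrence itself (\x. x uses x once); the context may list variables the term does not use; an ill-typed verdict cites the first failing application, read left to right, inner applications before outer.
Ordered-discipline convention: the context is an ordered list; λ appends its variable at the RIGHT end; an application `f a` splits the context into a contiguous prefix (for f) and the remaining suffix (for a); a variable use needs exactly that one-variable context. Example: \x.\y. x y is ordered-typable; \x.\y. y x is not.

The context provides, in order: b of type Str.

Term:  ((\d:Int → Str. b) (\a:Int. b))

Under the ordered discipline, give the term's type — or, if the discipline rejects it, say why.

not well-typed under ordered — uses contraction: b ×2; needs weakening: d, a unused
variable uses: b: 2×, d [bound]: 0×, a [bound]: 0×
uses in reading order: b, b
typing: the term checks, with type Str
across the five disciplines: ordered ✗; linear ✗; affine ✗; relevant ✗; unrestricted ✓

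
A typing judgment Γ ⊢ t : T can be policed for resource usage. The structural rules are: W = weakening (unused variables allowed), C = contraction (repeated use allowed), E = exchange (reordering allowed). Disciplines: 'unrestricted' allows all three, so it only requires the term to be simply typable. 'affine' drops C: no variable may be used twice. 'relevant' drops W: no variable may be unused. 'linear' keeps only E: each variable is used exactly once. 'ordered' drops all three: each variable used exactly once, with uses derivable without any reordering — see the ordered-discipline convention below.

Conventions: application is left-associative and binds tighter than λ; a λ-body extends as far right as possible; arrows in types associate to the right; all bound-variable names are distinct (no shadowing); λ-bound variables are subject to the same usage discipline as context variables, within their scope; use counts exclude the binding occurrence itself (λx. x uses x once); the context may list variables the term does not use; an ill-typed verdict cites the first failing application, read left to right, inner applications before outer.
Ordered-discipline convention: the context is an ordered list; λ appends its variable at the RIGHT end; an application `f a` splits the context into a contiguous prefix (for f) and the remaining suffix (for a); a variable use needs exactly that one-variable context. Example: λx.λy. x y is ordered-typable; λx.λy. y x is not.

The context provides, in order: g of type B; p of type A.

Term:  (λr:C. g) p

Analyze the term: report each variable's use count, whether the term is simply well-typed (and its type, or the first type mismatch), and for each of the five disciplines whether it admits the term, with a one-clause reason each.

use counts: g: 1×, p: 1×, r (λ-bound): 0×
use order (left to right): g, p
typing: ill-typed: an argument A mismatches the expected C
ordered: ✗, fails simple typing
linear: ✗, a type mismatch blocks all five
affine: ✗, the type mismatch rejects it
relevant: ✗, not simply typable
unrestricted: ✗, fails simple typing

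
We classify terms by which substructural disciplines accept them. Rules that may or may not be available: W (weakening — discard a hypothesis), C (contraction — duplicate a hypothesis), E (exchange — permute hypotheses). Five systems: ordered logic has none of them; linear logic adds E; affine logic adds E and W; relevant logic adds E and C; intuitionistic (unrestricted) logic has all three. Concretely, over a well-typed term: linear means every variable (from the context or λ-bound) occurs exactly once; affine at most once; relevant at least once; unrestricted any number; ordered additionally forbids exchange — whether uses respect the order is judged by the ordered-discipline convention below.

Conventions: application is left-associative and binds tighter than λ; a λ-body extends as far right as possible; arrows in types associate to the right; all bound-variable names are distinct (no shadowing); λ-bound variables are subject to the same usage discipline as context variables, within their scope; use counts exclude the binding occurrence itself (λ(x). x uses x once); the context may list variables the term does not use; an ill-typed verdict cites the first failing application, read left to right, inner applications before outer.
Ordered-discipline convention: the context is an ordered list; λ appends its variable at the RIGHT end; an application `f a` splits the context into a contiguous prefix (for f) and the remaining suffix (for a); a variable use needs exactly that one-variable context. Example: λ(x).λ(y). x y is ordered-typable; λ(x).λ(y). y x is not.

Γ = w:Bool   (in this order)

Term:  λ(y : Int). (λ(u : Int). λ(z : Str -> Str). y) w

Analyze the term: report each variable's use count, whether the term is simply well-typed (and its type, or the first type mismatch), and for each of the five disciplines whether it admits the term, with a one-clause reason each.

usage: w ×1; y [bound] ×1; u [bound] ×0; z [bound] ×0
order of uses: y, w
typing: ill-typed: a function awaiting Int gets Bool
ordered: ✗ — the type mismatch rejects it
linear: ✗ — not simply typable
affine: ✗ — fails simple typing
relevant: ✗ — a type mismatch blocks all five
unrestricted: ✗ — the type mismatch rejects it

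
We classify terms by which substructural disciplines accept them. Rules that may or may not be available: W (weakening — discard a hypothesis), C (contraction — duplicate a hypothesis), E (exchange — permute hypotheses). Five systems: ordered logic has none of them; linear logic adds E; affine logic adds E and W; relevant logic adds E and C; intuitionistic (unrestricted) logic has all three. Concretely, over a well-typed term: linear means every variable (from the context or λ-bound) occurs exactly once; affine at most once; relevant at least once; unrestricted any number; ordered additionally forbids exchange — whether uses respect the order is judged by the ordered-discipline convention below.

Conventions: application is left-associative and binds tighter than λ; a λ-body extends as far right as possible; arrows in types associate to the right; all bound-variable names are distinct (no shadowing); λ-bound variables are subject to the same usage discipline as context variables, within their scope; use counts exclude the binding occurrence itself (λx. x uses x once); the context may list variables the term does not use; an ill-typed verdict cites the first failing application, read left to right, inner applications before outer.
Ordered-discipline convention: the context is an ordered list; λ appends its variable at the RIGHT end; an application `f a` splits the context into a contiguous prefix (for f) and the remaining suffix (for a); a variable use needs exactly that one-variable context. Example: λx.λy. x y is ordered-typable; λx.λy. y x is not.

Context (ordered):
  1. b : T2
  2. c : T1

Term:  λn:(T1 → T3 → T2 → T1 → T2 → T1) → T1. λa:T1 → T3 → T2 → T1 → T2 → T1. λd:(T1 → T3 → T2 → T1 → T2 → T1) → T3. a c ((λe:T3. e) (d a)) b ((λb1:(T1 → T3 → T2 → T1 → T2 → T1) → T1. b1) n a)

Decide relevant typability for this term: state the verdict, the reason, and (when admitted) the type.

yes — none of b, c, n, a, d, e, b1 goes unused; term : ((T1 → T3 → T2 → T1 → T2 → T1) → T1) → (T1 → T3 → T2 → T1 → T2 → T1) → ((T1 → T3 → T2 → T1 → T2 → T1) → T3) → T2 → T1
usage: b=1; c=1; n (λ-bound)=1; a (λ-bound)=3; d (λ-bound)=1; e (λ-bound)=1; b1 (λ-bound)=1
uses in reading order: a, c, e, d, a, b, b1, n, a
typing: the term checks, with type ((T1 → T3 → T2 → T1 → T2 → T1) → T1) → (T1 → T3 → T2 → T1 → T2 → T1) → ((T1 → T3 → T2 → T1 → T2 → T1) → T3) → T2 → T1
across the five disciplines: ordered ✗ | linear ✗ | affine ✗ | relevant ✓ | unrestricted ✓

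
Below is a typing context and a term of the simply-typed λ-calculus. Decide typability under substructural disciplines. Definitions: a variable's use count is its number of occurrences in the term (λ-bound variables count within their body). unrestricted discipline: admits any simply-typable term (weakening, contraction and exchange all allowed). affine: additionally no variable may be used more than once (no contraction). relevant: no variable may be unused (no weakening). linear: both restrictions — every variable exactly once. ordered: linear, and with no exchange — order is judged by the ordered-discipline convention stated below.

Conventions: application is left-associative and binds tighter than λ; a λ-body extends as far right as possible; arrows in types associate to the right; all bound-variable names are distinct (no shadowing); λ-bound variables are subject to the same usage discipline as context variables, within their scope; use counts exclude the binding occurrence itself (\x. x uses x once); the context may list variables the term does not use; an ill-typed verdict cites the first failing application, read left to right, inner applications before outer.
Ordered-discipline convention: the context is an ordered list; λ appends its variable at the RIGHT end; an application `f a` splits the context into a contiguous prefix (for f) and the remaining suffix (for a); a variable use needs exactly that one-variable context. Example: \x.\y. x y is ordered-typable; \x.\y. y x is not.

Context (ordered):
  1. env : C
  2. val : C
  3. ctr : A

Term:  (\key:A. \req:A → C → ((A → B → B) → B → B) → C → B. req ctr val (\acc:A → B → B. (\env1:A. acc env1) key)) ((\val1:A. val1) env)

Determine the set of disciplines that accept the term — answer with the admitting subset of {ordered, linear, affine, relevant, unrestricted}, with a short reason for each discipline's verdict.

admitting disciplines: none
usage: env=1, val=1, ctr=1, key [bound]=1, req [bound]=1, acc [bound]=1, env1 [bound]=1, val1 [bound]=1
use order (left to right): req, ctr, val, acc, env1, key, val1, env
typing: ill-typed: an application expects A but receives C
ordered: ✗ — a type mismatch blocks all five
linear: ✗ — the type mismatch rejects it
affine: ✗ — not simply typable
relevant: ✗ — fails simple typing
unrestricted: ✗ — a type mismatch blocks all five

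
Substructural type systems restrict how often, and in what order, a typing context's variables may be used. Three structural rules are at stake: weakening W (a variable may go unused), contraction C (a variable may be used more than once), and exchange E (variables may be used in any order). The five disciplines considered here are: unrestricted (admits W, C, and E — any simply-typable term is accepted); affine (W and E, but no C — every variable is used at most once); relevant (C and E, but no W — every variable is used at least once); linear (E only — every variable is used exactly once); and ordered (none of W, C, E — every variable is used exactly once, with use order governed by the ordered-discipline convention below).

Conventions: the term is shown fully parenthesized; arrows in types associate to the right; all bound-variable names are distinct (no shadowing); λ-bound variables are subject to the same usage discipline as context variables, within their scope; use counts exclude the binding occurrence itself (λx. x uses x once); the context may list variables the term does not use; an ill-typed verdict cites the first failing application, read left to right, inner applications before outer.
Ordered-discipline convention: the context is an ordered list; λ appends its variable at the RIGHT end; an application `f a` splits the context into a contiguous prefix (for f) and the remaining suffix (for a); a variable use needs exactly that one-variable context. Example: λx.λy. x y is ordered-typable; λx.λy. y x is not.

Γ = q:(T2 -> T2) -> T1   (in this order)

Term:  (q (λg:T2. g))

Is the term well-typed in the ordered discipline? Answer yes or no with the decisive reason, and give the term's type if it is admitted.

yes — q, g: once each, no exchange needed; term : T1
variable uses: q=1; g [bound]=1
use order (left to right): q, g
typing: ✓ — T1
per-discipline verdicts: ordered ✓ | linear ✓ | affine ✓ | relevant ✓ | unrestricted ✓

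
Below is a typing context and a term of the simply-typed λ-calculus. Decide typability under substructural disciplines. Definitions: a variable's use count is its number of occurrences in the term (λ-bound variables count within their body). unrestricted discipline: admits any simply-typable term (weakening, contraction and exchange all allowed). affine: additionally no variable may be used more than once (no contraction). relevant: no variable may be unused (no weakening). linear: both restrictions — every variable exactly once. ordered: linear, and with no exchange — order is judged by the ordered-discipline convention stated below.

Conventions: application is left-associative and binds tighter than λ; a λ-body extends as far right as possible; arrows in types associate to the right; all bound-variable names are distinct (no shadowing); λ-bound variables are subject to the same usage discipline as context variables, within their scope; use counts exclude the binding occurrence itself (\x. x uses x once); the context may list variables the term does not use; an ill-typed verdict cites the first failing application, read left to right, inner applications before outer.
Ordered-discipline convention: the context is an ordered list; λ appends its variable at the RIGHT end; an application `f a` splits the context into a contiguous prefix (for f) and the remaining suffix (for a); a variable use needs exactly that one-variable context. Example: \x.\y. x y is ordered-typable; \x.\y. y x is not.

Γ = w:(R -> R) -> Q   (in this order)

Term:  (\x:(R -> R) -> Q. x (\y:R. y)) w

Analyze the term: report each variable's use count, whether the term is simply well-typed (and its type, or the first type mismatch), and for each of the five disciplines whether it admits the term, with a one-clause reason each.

counts: w ×1, x [bound] ×1, y [bound] ×1
uses in reading order: x, y, w
typing: the term checks, with type Q
ordered ✓ (w, x, y: once each, no exchange needed)
linear ✓ (w, x, y: one use apiece)
affine ✓ (w, x, y: no repeats, contraction unneeded)
relevant ✓ (at least one use each (w, x, y))
unrestricted ✓ (simply typable at Q; W, C, E all held)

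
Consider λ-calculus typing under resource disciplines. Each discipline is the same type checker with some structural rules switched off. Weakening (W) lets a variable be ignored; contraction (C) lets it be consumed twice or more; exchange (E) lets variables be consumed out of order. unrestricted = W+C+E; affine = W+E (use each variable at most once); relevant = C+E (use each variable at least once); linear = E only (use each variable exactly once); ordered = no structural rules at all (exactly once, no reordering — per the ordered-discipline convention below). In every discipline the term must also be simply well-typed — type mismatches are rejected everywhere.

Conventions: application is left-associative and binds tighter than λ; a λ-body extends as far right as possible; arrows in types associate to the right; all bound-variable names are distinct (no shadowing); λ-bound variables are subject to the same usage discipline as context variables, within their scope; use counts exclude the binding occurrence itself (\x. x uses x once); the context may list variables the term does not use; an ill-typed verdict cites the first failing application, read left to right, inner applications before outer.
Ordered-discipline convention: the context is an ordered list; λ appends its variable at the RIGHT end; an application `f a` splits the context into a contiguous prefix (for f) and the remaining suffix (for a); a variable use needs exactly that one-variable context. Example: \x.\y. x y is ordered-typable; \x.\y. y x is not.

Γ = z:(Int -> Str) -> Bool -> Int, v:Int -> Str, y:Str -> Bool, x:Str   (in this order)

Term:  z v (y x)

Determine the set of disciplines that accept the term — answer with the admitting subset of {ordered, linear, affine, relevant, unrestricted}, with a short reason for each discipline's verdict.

admitted by: ordered, linear, affine, relevant, unrestricted
use counts: z: 1×; v: 1×; y: 1×; x: 1×
left-to-right use order: z, v, y, x
typing: well-typed at Int
ordered: ✓ — z, v, y, x: once each, no exchange needed
linear: ✓ — each of z, v, y, x used exactly once
affine: ✓ — no duplicate uses among z, v, y, x
relevant: ✓ — at least one use each (z, v, y, x)
unrestricted: ✓ — typability at Int is all that's needed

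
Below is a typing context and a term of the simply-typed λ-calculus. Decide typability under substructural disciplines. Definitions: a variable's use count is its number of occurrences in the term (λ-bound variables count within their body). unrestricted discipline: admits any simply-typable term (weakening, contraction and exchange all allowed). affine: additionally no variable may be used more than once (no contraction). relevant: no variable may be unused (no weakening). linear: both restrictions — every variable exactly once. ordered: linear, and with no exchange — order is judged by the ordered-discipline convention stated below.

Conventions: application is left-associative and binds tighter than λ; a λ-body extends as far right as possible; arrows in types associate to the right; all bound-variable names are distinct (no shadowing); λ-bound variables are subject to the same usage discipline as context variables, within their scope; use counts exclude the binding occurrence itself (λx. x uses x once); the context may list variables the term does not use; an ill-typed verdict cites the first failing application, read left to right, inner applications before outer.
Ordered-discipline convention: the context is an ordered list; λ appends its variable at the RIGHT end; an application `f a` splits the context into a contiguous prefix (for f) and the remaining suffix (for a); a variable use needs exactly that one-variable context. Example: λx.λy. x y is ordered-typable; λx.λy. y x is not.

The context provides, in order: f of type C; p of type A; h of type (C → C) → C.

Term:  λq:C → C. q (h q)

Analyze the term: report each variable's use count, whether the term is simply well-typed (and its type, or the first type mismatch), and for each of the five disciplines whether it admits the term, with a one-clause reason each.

usage: f: 0×; p: 0×; h: 1×; q (λ-bound): 2×
left-to-right use order: q, h, q
typing: well-typed — term : (C → C) → C
ordered: ✗, uses contraction: q ×2; needs weakening: f, p unused
linear: ✗, uses contraction: q ×2; needs weakening: f, p unused
affine: ✗, uses contraction: q ×2
relevant: ✗, needs weakening: f, p unused
unrestricted: ✓, type-checks ((C → C) → C) and nothing is barred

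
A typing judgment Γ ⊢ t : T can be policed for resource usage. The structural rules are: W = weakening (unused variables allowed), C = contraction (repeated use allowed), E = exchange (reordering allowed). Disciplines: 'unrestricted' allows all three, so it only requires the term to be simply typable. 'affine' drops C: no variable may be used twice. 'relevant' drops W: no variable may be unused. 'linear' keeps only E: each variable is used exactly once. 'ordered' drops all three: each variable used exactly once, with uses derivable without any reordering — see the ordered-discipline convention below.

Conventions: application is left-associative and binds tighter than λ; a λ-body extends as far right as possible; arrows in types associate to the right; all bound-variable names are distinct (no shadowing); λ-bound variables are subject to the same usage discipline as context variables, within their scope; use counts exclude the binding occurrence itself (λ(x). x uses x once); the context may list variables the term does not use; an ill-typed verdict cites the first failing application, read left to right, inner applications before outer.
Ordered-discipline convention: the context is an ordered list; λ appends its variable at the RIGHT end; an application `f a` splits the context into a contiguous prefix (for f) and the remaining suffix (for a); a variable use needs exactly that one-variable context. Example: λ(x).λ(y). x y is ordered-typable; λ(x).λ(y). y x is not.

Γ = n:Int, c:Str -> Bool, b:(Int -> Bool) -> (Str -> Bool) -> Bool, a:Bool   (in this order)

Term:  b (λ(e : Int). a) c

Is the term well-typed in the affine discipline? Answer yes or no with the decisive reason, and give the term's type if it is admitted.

yes — no duplicate uses among n, c, b, a, e; term : Bool
counts: n: 0, c: 1, b: 1, a: 1, e [bound]: 0
left-to-right use order: b, a, c
typing: ✓ — Bool
per-discipline verdicts: ordered ✗; linear ✗; affine ✓; relevant ✗; unrestricted ✓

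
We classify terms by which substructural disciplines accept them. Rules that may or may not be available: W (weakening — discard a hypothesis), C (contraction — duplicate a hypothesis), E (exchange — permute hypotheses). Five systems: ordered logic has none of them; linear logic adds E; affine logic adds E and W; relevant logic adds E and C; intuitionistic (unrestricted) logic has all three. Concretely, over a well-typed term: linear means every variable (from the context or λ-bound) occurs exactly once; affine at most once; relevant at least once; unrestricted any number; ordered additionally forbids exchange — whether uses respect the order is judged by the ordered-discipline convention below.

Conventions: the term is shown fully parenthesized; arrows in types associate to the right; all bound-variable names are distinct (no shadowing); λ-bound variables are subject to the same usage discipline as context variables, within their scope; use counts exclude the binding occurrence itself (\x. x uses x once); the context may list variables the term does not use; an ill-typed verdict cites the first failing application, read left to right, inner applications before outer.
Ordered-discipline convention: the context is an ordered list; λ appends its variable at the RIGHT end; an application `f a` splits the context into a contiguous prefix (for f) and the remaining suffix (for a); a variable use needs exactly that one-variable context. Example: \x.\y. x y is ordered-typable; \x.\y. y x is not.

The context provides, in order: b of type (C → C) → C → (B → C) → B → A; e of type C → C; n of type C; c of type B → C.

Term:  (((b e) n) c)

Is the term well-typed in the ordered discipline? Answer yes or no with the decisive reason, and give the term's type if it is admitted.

yes — one use each (b, e, n, c); ordered split holds; term : B → A
counts: b: 1; e: 1; n: 1; c: 1
use order (left to right): b, e, n, c
typing: the term checks, with type B → A
summary: ordered ✓, linear ✓, affine ✓, relevant ✓, unrestricted ✓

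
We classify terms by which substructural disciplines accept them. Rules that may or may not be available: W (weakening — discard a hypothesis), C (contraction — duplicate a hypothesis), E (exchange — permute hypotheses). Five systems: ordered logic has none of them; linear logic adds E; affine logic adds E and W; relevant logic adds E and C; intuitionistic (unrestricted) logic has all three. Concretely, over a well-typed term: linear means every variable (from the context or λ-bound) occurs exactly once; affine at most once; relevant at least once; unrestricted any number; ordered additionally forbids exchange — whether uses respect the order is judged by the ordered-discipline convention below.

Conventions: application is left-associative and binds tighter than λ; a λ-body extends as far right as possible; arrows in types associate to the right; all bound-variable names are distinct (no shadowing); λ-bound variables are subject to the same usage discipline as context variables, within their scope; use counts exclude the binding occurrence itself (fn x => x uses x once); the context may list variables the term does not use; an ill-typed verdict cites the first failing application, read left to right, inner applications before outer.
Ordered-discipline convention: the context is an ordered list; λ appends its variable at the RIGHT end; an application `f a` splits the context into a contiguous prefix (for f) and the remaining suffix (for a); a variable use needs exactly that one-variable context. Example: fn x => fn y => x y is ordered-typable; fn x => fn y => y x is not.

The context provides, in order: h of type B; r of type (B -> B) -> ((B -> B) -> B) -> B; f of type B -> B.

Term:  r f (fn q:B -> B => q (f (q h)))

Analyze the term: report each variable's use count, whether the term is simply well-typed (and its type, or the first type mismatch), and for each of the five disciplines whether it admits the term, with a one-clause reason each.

use counts: h=1, r=1, f=2, q (λ-bound)=2
use order (left to right): r, f, q, f, q, h
typing: ✓ — B
ordered ✗ (uses contraction: f ×2, q ×2)
linear ✗ (uses contraction: f ×2, q ×2)
affine ✗ (uses contraction: f ×2, q ×2)
relevant ✓ (none of h, r, f, q goes unused)
unrestricted ✓ (well-typed at B; no restrictions here)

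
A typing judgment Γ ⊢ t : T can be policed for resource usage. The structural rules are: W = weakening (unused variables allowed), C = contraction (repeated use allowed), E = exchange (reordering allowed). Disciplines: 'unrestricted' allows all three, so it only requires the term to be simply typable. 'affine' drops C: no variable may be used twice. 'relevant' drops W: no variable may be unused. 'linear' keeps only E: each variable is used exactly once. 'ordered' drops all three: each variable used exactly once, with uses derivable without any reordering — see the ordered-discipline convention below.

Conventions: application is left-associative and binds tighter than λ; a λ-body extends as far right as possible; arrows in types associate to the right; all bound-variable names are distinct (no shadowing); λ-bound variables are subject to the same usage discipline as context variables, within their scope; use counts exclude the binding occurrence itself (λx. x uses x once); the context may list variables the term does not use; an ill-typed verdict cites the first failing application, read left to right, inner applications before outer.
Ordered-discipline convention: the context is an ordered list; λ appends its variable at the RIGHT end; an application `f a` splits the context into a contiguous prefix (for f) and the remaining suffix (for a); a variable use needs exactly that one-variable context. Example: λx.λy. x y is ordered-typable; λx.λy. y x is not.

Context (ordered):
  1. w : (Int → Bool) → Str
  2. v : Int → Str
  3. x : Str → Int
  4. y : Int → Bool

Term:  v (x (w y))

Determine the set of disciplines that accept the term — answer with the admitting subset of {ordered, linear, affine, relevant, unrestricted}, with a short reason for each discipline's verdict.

admitted by: linear, affine, relevant, unrestricted
variable uses: w=1, v=1, x=1, y=1
use order (left to right): v, x, w, y
typing: ✓ — Str
ordered: ✗, use order v, x, w, y needs exchange
linear: ✓, w, v, x, y: one use apiece
affine: ✓, no duplicate uses among w, v, x, y
relevant: ✓, none of w, v, x, y goes unused
unrestricted: ✓, typability at Str is all that's needed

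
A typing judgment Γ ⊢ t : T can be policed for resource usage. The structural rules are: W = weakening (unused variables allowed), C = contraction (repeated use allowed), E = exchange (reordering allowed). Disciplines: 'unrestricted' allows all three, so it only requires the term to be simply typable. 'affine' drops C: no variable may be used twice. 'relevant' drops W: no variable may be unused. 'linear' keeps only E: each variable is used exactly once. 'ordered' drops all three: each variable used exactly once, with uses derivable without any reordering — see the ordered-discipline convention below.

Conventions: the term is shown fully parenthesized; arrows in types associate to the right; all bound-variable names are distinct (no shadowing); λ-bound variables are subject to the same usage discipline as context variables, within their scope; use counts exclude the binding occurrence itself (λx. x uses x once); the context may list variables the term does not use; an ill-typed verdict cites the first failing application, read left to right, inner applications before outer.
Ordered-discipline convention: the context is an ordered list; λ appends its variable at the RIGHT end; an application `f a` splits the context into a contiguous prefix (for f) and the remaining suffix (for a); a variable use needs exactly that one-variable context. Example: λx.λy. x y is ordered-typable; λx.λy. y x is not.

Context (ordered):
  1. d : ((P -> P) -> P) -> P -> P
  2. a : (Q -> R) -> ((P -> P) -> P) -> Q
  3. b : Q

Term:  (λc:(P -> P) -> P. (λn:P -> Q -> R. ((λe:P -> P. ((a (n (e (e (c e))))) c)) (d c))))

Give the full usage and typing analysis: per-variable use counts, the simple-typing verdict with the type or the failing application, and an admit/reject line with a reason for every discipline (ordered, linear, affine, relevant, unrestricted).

use counts: d=1; a=1; b=0; c [bound]=3; n [bound]=1; e [bound]=3
use order (left to right): a, n, e, e, c, e, c, d, c
typing: the term checks, with type ((P -> P) -> P) -> (P -> Q -> R) -> Q
ordered ✗ (c ×3, e ×3 used more than once (contraction); b never used (weakening))
linear ✗ (c ×3, e ×3 used more than once (contraction); b never used (weakening))
affine ✗ (c ×3, e ×3 used more than once (contraction))
relevant ✗ (b never used (weakening))
unrestricted ✓ (well-typed at ((P -> P) -> P) -> (P -> Q -> R) -> Q; no restrictions here)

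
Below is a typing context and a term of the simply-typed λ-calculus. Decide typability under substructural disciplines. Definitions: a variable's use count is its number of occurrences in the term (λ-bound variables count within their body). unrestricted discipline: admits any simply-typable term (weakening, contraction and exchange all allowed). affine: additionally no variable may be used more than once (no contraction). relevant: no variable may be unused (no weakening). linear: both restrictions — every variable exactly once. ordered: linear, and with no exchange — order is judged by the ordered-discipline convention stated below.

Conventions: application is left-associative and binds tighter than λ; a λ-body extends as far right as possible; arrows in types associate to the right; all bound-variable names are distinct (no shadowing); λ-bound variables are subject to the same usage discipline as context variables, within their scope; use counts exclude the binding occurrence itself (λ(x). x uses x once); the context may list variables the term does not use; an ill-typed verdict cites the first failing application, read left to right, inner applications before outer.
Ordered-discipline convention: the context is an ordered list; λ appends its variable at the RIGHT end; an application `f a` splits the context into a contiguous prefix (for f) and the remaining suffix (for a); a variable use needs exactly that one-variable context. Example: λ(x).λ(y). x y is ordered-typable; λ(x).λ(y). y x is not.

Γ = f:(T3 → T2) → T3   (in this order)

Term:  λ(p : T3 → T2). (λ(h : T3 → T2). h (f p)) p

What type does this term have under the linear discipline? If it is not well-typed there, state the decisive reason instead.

not well-typed under linear — p ×2 used more than once (contraction)
use counts: f ×1; p (bound) ×2; h (bound) ×1
order of uses: h, f, p, p
typing: well-typed at (T3 → T2) → T2
all disciplines: ordered ✗ | linear ✗ | affine ✗ | relevant ✓ | unrestricted ✓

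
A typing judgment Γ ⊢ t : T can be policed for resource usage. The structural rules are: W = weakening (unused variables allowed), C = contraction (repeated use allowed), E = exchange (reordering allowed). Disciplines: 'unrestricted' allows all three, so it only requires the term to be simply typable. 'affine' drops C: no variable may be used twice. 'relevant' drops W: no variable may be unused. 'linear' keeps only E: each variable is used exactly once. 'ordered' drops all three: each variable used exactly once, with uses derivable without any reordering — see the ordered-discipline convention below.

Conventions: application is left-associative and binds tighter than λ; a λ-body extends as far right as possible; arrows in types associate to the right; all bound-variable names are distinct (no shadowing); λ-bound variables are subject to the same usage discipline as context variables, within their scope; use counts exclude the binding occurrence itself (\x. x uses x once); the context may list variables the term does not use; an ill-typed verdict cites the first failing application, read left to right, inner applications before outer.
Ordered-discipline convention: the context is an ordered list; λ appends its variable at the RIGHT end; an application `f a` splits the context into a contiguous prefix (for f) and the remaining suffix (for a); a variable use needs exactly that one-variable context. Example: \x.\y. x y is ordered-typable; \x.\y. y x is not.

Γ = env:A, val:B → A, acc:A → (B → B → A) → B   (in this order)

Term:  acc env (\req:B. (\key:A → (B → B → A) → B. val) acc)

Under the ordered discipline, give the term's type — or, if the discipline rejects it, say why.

not well-typed under ordered — needs contraction — acc ×2; req, key left unused
use counts: env ×1; val ×1; acc ×2; req [bound] ×0; key [bound] ×0
uses in reading order: acc, env, val, acc
typing: well-typed — term : B
summary: ordered ✗ | linear ✗ | affine ✗ | relevant ✗ | unrestricted ✓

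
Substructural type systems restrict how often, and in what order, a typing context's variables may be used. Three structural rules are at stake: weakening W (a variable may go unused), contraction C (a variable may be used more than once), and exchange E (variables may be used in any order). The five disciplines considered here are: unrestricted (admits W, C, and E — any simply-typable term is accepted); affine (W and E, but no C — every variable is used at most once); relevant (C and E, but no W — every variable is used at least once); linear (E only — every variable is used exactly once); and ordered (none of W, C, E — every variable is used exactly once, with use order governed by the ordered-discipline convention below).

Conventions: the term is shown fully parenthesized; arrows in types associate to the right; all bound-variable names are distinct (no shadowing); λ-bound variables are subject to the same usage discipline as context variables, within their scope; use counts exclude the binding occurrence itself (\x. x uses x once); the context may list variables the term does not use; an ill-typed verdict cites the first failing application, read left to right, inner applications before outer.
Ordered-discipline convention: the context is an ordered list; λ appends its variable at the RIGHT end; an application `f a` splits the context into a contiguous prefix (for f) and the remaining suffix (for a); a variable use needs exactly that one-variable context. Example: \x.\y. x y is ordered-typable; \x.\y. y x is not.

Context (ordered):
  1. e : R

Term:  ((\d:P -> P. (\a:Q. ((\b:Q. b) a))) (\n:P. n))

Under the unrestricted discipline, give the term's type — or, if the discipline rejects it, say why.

term : Q -> Q
use counts: e: 0×; d [bound]: 0×; a [bound]: 1×; b [bound]: 1×; n [bound]: 1×
use order (left to right): b, a, n
typing: well-typed — term : Q -> Q
per-discipline verdicts: ordered ✗ | linear ✗ | affine ✓ | relevant ✗ | unrestricted ✓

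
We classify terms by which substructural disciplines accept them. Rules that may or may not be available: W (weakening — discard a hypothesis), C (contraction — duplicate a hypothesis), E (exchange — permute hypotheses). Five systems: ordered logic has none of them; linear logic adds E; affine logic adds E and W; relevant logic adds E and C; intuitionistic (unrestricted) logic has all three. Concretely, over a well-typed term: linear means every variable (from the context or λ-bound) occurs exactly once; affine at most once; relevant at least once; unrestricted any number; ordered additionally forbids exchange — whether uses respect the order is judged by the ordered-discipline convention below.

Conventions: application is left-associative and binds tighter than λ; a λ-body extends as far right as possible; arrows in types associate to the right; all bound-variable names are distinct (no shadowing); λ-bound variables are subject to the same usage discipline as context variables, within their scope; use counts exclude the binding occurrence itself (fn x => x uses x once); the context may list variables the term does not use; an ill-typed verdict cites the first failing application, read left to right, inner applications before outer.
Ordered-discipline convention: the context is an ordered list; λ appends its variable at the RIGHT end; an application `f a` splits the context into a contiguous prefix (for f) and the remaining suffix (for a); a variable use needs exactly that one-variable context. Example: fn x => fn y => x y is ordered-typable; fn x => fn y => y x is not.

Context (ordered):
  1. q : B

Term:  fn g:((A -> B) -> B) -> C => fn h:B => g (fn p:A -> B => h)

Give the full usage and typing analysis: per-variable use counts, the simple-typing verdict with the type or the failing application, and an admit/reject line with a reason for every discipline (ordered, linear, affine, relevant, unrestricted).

counts: q: 0×, g (λ-bound): 1×, h (λ-bound): 1×, p (λ-bound): 0×
use order (left to right): g, h
typing: the term checks, with type (((A -> B) -> B) -> C) -> B -> C
ordered ✗ (q, p left unused)
linear ✗ (q, p left unused)
affine ✓ (none of q, g, h, p used more than once)
relevant ✗ (q, p left unused)
unrestricted ✓ (typability at (((A -> B) -> B) -> C) -> B -> C is all that's needed)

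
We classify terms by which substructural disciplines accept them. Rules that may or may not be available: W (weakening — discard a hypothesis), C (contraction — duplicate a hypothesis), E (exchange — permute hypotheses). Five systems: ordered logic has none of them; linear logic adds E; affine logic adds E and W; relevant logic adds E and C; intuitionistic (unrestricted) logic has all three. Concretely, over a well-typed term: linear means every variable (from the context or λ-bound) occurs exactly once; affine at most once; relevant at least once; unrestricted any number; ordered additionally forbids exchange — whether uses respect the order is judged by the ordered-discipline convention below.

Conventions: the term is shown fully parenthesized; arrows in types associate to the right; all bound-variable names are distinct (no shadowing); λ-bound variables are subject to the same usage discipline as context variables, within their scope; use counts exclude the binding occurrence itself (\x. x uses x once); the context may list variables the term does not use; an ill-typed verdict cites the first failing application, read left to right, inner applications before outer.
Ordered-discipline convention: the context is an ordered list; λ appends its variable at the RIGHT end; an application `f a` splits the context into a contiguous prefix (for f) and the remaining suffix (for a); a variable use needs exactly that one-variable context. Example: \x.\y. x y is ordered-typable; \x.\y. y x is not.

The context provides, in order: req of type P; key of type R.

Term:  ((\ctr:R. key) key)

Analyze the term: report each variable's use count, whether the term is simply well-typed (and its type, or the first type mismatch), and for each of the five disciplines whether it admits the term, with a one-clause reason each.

counts: req: 0×; key: 2×; ctr (bound): 0×
uses in reading order: key, key
typing: well-typed — term : R
ordered ✗ (key ×2 used more than once (contraction); req, ctr left unused)
linear ✗ (key ×2 used more than once (contraction); req, ctr left unused)
affine ✗ (key ×2 used more than once (contraction))
relevant ✗ (req, ctr left unused)
unrestricted ✓ (typability at R is all that's needed)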